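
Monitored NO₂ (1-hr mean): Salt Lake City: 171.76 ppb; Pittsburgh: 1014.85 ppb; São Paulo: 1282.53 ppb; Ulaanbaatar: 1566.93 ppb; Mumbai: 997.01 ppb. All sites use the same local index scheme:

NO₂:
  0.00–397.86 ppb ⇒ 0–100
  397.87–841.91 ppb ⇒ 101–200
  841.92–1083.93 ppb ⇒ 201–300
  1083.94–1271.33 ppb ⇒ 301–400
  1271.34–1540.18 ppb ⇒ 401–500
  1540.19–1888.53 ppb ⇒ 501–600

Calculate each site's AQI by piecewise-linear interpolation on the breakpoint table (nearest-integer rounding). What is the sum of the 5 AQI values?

Salt Lake City 171.76: bracket 0.00–397.86 → index 0–100; slope 100/397.86, offset 171.76.
AQI = 0 + 100/397.86·171.76 ≈ 43.17 ⇒ 43.
Pittsburgh: 1014.85 lies in 841.92–1083.93, so I_lo=201, I_hi=300, C_lo=841.92, C_hi=1083.93.
(300−201)/(1083.93−841.92) × (1014.85−841.92) + 201 = 99/242.01 × 172.93 + 201 ≈ 271.74 → 272.
São Paulo: 1282.53 lies in 1271.34–1540.18, so I_lo=401, I_hi=500, C_lo=1271.34, C_hi=1540.18.
(500−401)/(1540.18−1271.34) × (1282.53−1271.34) + 401 = 99/268.84 × 11.19 + 401 ≈ 405.12 → 405.
Ulaanbaatar 1566.93: bracket 1540.19–1888.53 → index 501–600; slope 99/348.34, offset 26.74.
AQI = 501 + 99/348.34·26.74 ≈ 508.60 ⇒ 509.
Mumbai: 997.01 ∈ [841.92, 1083.93] ↔ index [201, 300].
201 + (997.01−841.92)·(300−201)/(1083.93−841.92) = 201 + 155.09·99/242.01 ≈ 264.44, so AQI = 264.
AQIs: Salt Lake City=43, Pittsburgh=272, São Paulo=405, Ulaanbaatar=509, Mumbai=264. Sum = 43 + 272 + 405 + 509 + 264 = 1493.

1493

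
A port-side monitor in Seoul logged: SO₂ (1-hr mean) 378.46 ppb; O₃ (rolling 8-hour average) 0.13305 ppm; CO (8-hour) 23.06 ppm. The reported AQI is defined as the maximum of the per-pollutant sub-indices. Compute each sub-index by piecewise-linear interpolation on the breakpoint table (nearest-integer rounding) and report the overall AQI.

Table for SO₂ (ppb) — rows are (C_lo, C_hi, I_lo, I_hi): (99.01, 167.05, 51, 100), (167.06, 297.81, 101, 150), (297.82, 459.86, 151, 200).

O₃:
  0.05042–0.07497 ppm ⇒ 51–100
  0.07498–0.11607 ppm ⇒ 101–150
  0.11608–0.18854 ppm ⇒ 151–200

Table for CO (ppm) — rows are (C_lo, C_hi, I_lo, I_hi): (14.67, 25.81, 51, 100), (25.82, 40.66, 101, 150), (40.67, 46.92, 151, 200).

SO₂: 378.46 ∈ [297.82, 459.86] ↔ index [151, 200].
151 + (378.46−297.82)·(200−151)/(459.86−297.82) = 151 + 80.64·49/162.04 ≈ 175.39, so AQI = 175.
O₃: 0.13305 ∈ [0.11608, 0.18854] ↔ index [151, 200].
151 + (0.13305−0.11608)·(200−151)/(0.18854−0.11608) = 151 + 0.01697·49/0.07246 ≈ 162.48, so AQI = 162.
CO: 23.06 lies in 14.67–25.81, so I_lo=51, I_hi=100, C_lo=14.67, C_hi=25.81.
(100−51)/(25.81−14.67) × (23.06−14.67) + 51 = 49/11.14 × 8.39 + 51 ≈ 87.90 → 88.
Sub-indices: SO₂→175, O₃→162, CO→88. Overall AQI = max = 175; dominant pollutant is SO₂.

175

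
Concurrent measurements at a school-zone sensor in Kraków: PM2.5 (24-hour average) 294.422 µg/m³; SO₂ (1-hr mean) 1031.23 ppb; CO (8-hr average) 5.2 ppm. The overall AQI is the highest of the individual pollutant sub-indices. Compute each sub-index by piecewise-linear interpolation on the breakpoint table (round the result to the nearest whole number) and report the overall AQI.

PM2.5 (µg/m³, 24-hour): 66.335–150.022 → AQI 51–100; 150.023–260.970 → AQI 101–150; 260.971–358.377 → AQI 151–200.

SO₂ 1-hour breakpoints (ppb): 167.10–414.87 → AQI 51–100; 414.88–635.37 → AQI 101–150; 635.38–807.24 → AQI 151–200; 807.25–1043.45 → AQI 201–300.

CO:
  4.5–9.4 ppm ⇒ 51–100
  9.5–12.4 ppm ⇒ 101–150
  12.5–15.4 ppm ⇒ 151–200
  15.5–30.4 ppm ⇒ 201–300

295

PM2.5 294.422: bracket 260.971–358.377 → index 151–200; slope 49/97.406, offset 33.451.
AQI = 151 + 49/97.406·33.451 ≈ 167.83 ⇒ 168.
SO₂ 1031.23: bracket 807.25–1043.45 → index 201–300; slope 99/236.20, offset 223.98.
AQI = 201 + 99/236.20·223.98 ≈ 294.88 ⇒ 295.
CO: row 4.5–9.4 (AQI 51–100). (100−51)·(5.2−4.5)/(9.4−4.5) + 51 = 49·0.7/4.9 + 51 ≈ 58.00 → 58.
Sub-indices: PM2.5→168, SO₂→295, CO→58. Overall AQI = max = 295; dominant pollutant is SO₂.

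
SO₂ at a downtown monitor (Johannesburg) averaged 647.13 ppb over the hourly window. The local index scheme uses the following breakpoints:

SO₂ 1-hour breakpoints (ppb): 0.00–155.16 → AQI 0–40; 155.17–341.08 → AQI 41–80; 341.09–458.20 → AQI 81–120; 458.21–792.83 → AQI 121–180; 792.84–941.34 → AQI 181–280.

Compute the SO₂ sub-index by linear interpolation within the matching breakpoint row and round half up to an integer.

154

SO₂: 647.13 lies in 458.21–792.83, so I_lo=121, I_hi=180, C_lo=458.21, C_hi=792.83.
(180−121)/(792.83−458.21) × (647.13−458.21) + 121 = 59/334.62 × 188.92 + 121 ≈ 154.31 → 154.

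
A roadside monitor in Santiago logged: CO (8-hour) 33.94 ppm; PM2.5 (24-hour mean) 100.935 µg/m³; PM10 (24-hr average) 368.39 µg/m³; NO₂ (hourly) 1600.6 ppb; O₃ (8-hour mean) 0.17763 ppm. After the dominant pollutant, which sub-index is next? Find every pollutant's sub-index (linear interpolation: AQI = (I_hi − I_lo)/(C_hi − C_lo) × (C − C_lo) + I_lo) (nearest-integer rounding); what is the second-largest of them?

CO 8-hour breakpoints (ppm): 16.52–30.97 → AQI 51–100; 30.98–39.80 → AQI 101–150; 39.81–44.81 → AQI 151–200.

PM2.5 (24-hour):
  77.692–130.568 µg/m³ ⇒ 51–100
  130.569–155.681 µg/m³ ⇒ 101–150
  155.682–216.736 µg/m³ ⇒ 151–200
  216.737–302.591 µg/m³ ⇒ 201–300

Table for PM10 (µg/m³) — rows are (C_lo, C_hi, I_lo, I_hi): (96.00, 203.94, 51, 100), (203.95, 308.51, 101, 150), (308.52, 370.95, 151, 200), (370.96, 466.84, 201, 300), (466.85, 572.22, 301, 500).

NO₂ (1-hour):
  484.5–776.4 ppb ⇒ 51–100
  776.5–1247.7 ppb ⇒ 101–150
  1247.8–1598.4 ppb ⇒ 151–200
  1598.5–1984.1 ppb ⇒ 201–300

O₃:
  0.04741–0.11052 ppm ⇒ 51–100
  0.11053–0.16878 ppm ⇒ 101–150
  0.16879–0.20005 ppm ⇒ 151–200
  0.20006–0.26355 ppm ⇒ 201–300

CO 33.94: bracket 30.98–39.80 → index 101–150; slope 49/8.82, offset 2.96.
AQI = 101 + 49/8.82·2.96 ≈ 117.44 ⇒ 117.
PM2.5: 100.935 ∈ [77.692, 130.568] ↔ index [51, 100].
51 + (100.935−77.692)·(100−51)/(130.568−77.692) = 51 + 23.243·49/52.876 ≈ 72.54, so AQI = 73.
PM10: 368.39 lies in 308.52–370.95, so I_lo=151, I_hi=200, C_lo=308.52, C_hi=370.95.
(200−151)/(370.95−308.52) × (368.39−308.52) + 151 = 49/62.43 × 59.87 + 151 ≈ 197.99 → 198.
NO₂: row 1598.5–1984.1 (AQI 201–300). (300−201)·(1600.6−1598.5)/(1984.1−1598.5) + 201 = 99·2.1/385.6 + 201 ≈ 201.54 → 202.
O₃ 0.17763: bracket 0.16879–0.20005 → index 151–200; slope 49/0.03126, offset 0.00884.
AQI = 151 + 49/0.03126·0.00884 ≈ 164.86 ⇒ 165.
Sub-indices: CO→117, PM2.5→73, PM10→198, NO₂→202, O₃→165. Ranked high→low: 202, 198, 165, 117, 73. Second-highest sub-index = 198.

198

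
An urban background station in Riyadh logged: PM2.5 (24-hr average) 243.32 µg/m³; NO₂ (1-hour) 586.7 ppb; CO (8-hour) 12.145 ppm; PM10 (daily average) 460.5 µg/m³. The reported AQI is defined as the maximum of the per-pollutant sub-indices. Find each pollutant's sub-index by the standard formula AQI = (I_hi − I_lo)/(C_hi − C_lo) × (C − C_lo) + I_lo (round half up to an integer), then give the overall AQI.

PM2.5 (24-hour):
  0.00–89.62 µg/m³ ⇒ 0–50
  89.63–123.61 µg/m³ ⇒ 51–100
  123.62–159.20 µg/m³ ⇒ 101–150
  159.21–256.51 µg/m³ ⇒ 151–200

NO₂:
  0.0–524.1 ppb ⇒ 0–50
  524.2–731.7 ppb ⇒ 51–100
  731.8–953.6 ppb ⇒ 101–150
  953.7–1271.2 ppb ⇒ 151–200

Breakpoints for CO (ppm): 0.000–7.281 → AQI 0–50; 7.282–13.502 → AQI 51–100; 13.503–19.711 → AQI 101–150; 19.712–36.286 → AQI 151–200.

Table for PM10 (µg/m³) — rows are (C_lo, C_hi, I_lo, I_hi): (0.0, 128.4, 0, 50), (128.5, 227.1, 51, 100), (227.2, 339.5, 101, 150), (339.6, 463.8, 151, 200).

PM2.5: row 159.21–256.51 (AQI 151–200). (200−151)·(243.32−159.21)/(256.51−159.21) + 151 = 49·84.11/97.30 + 151 ≈ 193.36 → 193.
NO₂: 586.7 lies in 524.2–731.7, so I_lo=51, I_hi=100, C_lo=524.2, C_hi=731.7.
(100−51)/(731.7−524.2) × (586.7−524.2) + 51 = 49/207.5 × 62.5 + 51 ≈ 65.76 → 66.
CO 12.145: bracket 7.282–13.502 → index 51–100; slope 49/6.220, offset 4.863.
AQI = 51 + 49/6.220·4.863 ≈ 89.31 ⇒ 89.
PM10 460.5: bracket 339.6–463.8 → index 151–200; slope 49/124.2, offset 120.9.
AQI = 151 + 49/124.2·120.9 ≈ 198.70 ⇒ 199.
Sub-indices: PM2.5→193, NO₂→66, CO→89, PM10→199. Overall AQI = max = 199; dominant pollutant is PM10.
AQI 199: Unhealthy.

199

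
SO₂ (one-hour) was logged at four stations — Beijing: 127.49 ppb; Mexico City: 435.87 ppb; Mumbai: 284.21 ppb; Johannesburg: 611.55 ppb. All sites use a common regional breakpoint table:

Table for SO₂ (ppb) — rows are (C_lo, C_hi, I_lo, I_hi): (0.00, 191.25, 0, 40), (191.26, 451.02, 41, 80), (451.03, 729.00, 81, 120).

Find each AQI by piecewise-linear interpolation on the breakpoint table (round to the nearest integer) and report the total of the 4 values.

Beijing: 127.49 ∈ [0.00, 191.25] ↔ index [0, 40].
0 + (127.49−0.00)·(40−0)/(191.25−0.00) = 0 + 127.49·40/191.25 ≈ 26.66, so AQI = 27.
Mexico City: 435.87 lies in 191.26–451.02, so I_lo=41, I_hi=80, C_lo=191.26, C_hi=451.02.
(80−41)/(451.02−191.26) × (435.87−191.26) + 41 = 39/259.76 × 244.61 + 41 ≈ 77.73 → 78.
Mumbai: 284.21 ∈ [191.26, 451.02] ↔ index [41, 80].
41 + (284.21−191.26)·(80−41)/(451.02−191.26) = 41 + 92.95·39/259.76 ≈ 54.96, so AQI = 55.
Johannesburg 611.55: bracket 451.03–729.00 → index 81–120; slope 39/277.97, offset 160.52.
AQI = 81 + 39/277.97·160.52 ≈ 103.52 ⇒ 104.
AQIs: Beijing=27, Mexico City=78, Mumbai=55, Johannesburg=104. Sum = 27 + 78 + 55 + 104 = 264.

264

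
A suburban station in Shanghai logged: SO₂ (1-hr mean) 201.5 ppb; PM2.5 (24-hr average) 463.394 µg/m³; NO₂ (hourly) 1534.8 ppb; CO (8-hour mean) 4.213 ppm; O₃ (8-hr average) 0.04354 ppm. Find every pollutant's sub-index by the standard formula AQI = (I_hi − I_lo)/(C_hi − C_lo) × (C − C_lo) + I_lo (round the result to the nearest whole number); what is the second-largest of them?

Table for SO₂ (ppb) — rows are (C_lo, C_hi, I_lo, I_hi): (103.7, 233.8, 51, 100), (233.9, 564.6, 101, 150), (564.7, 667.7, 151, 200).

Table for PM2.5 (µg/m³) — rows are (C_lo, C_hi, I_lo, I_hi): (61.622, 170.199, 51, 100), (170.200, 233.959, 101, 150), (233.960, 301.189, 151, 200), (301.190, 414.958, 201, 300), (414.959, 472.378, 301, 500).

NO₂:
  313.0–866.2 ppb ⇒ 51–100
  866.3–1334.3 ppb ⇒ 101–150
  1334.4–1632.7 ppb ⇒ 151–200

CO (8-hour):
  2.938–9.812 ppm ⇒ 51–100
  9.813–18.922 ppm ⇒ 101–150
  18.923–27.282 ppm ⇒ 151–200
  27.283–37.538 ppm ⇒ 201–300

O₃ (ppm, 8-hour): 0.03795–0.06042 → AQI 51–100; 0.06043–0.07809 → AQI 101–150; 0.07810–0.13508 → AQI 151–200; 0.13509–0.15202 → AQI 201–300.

184

SO₂ 201.5: bracket 103.7–233.8 → index 51–100; slope 49/130.1, offset 97.8.
AQI = 51 + 49/130.1·97.8 ≈ 87.83 ⇒ 88.
PM2.5: row 414.959–472.378 (AQI 301–500). (500−301)·(463.394−414.959)/(472.378−414.959) + 301 = 199·48.435/57.419 + 301 ≈ 468.86 → 469.
NO₂: 1534.8 lies in 1334.4–1632.7, so I_lo=151, I_hi=200, C_lo=1334.4, C_hi=1632.7.
(200−151)/(1632.7−1334.4) × (1534.8−1334.4) + 151 = 49/298.3 × 200.4 + 151 ≈ 183.92 → 184.
CO: 4.213 lies in 2.938–9.812, so I_lo=51, I_hi=100, C_lo=2.938, C_hi=9.812.
(100−51)/(9.812−2.938) × (4.213−2.938) + 51 = 49/6.874 × 1.275 + 51 ≈ 60.09 → 60.
O₃: 0.04354 lies in 0.03795–0.06042, so I_lo=51, I_hi=100, C_lo=0.03795, C_hi=0.06042.
(100−51)/(0.06042−0.03795) × (0.04354−0.03795) + 51 = 49/0.02247 × 0.00559 + 51 ≈ 63.19 → 63.
Sub-indices: SO₂→88, PM2.5→469, NO₂→184, CO→60, O₃→63. Ranked high→low: 469, 184, 88, 63, 60. Second-highest sub-index = 184.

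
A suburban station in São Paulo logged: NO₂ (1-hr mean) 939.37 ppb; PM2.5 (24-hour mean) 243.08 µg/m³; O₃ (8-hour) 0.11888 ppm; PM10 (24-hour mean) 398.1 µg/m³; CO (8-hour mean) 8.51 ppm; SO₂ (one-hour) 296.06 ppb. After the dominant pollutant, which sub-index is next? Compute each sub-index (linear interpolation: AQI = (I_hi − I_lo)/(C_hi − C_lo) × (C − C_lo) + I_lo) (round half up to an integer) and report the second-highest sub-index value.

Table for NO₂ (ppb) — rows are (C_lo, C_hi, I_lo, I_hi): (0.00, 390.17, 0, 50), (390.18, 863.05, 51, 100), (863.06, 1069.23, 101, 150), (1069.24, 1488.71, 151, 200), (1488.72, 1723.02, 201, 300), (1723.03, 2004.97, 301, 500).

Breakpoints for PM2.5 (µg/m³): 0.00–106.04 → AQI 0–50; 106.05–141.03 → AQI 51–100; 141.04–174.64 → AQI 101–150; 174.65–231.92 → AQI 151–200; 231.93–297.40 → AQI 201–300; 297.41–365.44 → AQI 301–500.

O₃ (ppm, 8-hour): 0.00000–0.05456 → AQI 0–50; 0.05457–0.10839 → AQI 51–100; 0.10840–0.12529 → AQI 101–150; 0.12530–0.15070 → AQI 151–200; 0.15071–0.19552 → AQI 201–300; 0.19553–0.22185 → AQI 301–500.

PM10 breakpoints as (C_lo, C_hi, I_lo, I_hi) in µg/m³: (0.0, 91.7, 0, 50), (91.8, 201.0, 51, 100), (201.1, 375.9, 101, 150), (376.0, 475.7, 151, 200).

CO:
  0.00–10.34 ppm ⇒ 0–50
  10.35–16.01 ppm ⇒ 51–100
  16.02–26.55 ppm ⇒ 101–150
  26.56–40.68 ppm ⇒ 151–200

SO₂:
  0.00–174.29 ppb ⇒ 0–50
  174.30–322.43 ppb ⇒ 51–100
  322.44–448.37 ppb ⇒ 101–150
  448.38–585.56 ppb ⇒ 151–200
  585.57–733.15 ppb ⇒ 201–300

162

NO₂: row 863.06–1069.23 (AQI 101–150). (150−101)·(939.37−863.06)/(1069.23−863.06) + 101 = 49·76.31/206.17 + 101 ≈ 119.14 → 119.
PM2.5: row 231.93–297.40 (AQI 201–300). (300−201)·(243.08−231.93)/(297.40−231.93) + 201 = 99·11.15/65.47 + 201 ≈ 217.86 → 218.
O₃ 0.11888: bracket 0.10840–0.12529 → index 101–150; slope 49/0.01689, offset 0.01048.
AQI = 101 + 49/0.01689·0.01048 ≈ 131.40 ⇒ 131.
PM10: 398.1 lies in 376.0–475.7, so I_lo=151, I_hi=200, C_lo=376.0, C_hi=475.7.
(200−151)/(475.7−376.0) × (398.1−376.0) + 151 = 49/99.7 × 22.1 + 151 ≈ 161.86 → 162.
CO 8.51: bracket 0.00–10.34 → index 0–50; slope 50/10.34, offset 8.51.
AQI = 0 + 50/10.34·8.51 ≈ 41.15 ⇒ 41.
SO₂: 296.06 lies in 174.30–322.43, so I_lo=51, I_hi=100, C_lo=174.30, C_hi=322.43.
(100−51)/(322.43−174.30) × (296.06−174.30) + 51 = 49/148.13 × 121.76 + 51 ≈ 91.28 → 91.
Sub-indices: NO₂→119, PM2.5→218, O₃→131, PM10→162, CO→41, SO₂→91. Ranked high→low: 218, 162, 131, 119, 91, 41. Second-highest sub-index = 162.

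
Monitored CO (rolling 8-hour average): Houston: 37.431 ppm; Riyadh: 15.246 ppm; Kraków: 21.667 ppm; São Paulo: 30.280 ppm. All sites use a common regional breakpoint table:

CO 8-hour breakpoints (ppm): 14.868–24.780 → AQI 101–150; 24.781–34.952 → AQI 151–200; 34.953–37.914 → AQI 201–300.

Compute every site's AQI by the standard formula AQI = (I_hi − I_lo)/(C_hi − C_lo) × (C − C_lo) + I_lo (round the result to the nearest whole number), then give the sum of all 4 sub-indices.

699

Houston: 37.431 lies in 34.953–37.914, so I_lo=201, I_hi=300, C_lo=34.953, C_hi=37.914.
(300−201)/(37.914−34.953) × (37.431−34.953) + 201 = 99/2.961 × 2.478 + 201 ≈ 283.85 → 284.
Riyadh: 15.246 ∈ [14.868, 24.780] ↔ index [101, 150].
101 + (15.246−14.868)·(150−101)/(24.780−14.868) = 101 + 0.378·49/9.912 ≈ 102.87, so AQI = 103.
Kraków 21.667: bracket 14.868–24.780 → index 101–150; slope 49/9.912, offset 6.799.
AQI = 101 + 49/9.912·6.799 ≈ 134.61 ⇒ 135.
São Paulo: 30.280 ∈ [24.781, 34.952] ↔ index [151, 200].
151 + (30.280−24.781)·(200−151)/(34.952−24.781) = 151 + 5.499·49/10.171 ≈ 177.49, so AQI = 177.
AQIs: Houston=284, Riyadh=103, Kraków=135, São Paulo=177. Sum = 284 + 103 + 135 + 177 = 699.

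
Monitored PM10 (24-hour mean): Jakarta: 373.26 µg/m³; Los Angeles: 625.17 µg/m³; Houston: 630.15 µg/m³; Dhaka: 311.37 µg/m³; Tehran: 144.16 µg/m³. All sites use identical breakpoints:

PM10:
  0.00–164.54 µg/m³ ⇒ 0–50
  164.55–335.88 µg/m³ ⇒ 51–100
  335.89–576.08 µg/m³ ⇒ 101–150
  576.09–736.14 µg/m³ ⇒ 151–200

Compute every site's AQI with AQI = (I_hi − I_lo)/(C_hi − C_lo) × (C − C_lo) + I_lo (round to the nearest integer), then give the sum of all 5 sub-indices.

Jakarta: 373.26 ∈ [335.89, 576.08] ↔ index [101, 150].
101 + (373.26−335.89)·(150−101)/(576.08−335.89) = 101 + 37.37·49/240.19 ≈ 108.62, so AQI = 109.
Los Angeles: 625.17 lies in 576.09–736.14, so I_lo=151, I_hi=200, C_lo=576.09, C_hi=736.14.
(200−151)/(736.14−576.09) × (625.17−576.09) + 151 = 49/160.05 × 49.08 + 151 ≈ 166.03 → 166.
Houston: 630.15 lies in 576.09–736.14, so I_lo=151, I_hi=200, C_lo=576.09, C_hi=736.14.
(200−151)/(736.14−576.09) × (630.15−576.09) + 151 = 49/160.05 × 54.06 + 151 ≈ 167.55 → 168.
Dhaka: row 164.55–335.88 (AQI 51–100). (100−51)·(311.37−164.55)/(335.88−164.55) + 51 = 49·146.82/171.33 + 51 ≈ 92.99 → 93.
Tehran 144.16: bracket 0.00–164.54 → index 0–50; slope 50/164.54, offset 144.16.
AQI = 0 + 50/164.54·144.16 ≈ 43.81 ⇒ 44.
AQIs: Jakarta=109, Los Angeles=166, Houston=168, Dhaka=93, Tehran=44. Sum = 109 + 166 + 168 + 93 + 44 = 580.

580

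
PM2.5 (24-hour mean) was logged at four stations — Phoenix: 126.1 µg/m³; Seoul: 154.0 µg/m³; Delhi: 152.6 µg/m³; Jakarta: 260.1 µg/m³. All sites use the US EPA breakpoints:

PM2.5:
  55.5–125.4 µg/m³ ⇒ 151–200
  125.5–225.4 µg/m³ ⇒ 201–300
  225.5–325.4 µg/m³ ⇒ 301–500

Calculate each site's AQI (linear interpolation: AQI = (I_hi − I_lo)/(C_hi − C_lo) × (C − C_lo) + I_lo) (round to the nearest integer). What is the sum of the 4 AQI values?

Phoenix: 126.1 ∈ [125.5, 225.4] ↔ index [201, 300].
201 + (126.1−125.5)·(300−201)/(225.4−125.5) = 201 + 0.6·99/99.9 ≈ 201.59, so AQI = 202.
Seoul 154.0: bracket 125.5–225.4 → index 201–300; slope 99/99.9, offset 28.5.
AQI = 201 + 99/99.9·28.5 ≈ 229.24 ⇒ 229.
Delhi: 152.6 lies in 125.5–225.4, so I_lo=201, I_hi=300, C_lo=125.5, C_hi=225.4.
(300−201)/(225.4−125.5) × (152.6−125.5) + 201 = 99/99.9 × 27.1 + 201 ≈ 227.86 → 228.
Jakarta: 260.1 lies in 225.5–325.4, so I_lo=301, I_hi=500, C_lo=225.5, C_hi=325.4.
(500−301)/(325.4−225.5) × (260.1−225.5) + 301 = 199/99.9 × 34.6 + 301 ≈ 369.92 → 370.
AQIs: Phoenix=202, Seoul=229, Delhi=228, Jakarta=370. Sum = 202 + 229 + 228 + 370 = 1029.

1029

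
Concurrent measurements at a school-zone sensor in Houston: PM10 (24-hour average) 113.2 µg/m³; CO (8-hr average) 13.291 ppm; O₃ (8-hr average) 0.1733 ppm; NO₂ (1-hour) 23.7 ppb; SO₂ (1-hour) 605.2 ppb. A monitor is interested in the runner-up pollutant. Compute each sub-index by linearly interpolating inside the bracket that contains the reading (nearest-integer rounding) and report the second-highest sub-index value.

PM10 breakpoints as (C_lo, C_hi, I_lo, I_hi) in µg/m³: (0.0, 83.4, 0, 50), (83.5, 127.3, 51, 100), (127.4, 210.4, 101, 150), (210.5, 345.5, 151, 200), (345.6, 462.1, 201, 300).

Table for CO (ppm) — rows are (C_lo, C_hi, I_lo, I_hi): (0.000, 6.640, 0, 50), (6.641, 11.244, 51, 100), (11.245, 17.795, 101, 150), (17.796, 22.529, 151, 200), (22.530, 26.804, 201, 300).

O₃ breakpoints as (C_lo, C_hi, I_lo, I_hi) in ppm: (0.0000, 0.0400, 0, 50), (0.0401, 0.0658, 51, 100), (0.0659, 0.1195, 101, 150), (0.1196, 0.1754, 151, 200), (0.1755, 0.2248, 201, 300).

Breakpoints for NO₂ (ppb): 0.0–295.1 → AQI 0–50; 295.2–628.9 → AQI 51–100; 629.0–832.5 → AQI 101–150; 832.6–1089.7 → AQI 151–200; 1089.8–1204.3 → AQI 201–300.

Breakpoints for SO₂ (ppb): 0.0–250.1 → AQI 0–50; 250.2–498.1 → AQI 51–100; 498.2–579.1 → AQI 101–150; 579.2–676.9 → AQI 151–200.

164

PM10: row 83.5–127.3 (AQI 51–100). (100−51)·(113.2−83.5)/(127.3−83.5) + 51 = 49·29.7/43.8 + 51 ≈ 84.23 → 84.
CO: 13.291 ∈ [11.245, 17.795] ↔ index [101, 150].
101 + (13.291−11.245)·(150−101)/(17.795−11.245) = 101 + 2.046·49/6.550 ≈ 116.31, so AQI = 116.
O₃: row 0.1196–0.1754 (AQI 151–200). (200−151)·(0.1733−0.1196)/(0.1754−0.1196) + 151 = 49·0.0537/0.0558 + 151 ≈ 198.16 → 198.
NO₂: 23.7 lies in 0.0–295.1, so I_lo=0, I_hi=50, C_lo=0.0, C_hi=295.1.
(50−0)/(295.1−0.0) × (23.7−0.0) + 0 = 50/295.1 × 23.7 + 0 ≈ 4.02 → 4.
SO₂ 605.2: bracket 579.2–676.9 → index 151–200; slope 49/97.7, offset 26.0.
AQI = 151 + 49/97.7·26.0 ≈ 164.04 ⇒ 164.
Sub-indices: PM10→84, CO→116, O₃→198, NO₂→4, SO₂→164. Ranked high→low: 198, 164, 116, 84, 4. Second-highest sub-index = 164.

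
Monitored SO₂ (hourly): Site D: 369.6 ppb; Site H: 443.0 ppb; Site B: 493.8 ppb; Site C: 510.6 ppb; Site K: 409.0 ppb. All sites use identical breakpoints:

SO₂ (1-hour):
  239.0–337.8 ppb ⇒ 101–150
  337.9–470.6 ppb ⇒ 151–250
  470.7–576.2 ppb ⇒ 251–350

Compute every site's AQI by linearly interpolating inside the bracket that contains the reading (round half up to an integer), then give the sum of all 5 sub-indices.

1169

Site D: row 337.9–470.6 (AQI 151–250). (250−151)·(369.6−337.9)/(470.6−337.9) + 151 = 99·31.7/132.7 + 151 ≈ 174.65 → 175.
Site H: 443.0 lies in 337.9–470.6, so I_lo=151, I_hi=250, C_lo=337.9, C_hi=470.6.
(250−151)/(470.6−337.9) × (443.0−337.9) + 151 = 99/132.7 × 105.1 + 151 ≈ 229.41 → 229.
Site B: row 470.7–576.2 (AQI 251–350). (350−251)·(493.8−470.7)/(576.2−470.7) + 251 = 99·23.1/105.5 + 251 ≈ 272.68 → 273.
Site C: 510.6 ∈ [470.7, 576.2] ↔ index [251, 350].
251 + (510.6−470.7)·(350−251)/(576.2−470.7) = 251 + 39.9·99/105.5 ≈ 288.44, so AQI = 288.
Site K: 409.0 ∈ [337.9, 470.6] ↔ index [151, 250].
151 + (409.0−337.9)·(250−151)/(470.6−337.9) = 151 + 71.1·99/132.7 ≈ 204.04, so AQI = 204.
AQIs: Site D=175, Site H=229, Site B=273, Site C=288, Site K=204. Sum = 175 + 229 + 273 + 288 + 204 = 1169.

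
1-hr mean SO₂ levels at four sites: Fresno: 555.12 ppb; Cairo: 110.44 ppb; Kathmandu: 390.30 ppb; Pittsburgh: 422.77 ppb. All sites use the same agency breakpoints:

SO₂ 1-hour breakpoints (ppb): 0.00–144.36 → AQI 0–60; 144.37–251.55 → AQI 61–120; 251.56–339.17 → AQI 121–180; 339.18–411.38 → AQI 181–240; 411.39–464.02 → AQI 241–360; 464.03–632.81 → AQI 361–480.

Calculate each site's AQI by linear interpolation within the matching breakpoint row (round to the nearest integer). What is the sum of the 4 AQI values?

Fresno: 555.12 ∈ [464.03, 632.81] ↔ index [361, 480].
361 + (555.12−464.03)·(480−361)/(632.81−464.03) = 361 + 91.09·119/168.78 ≈ 425.22, so AQI = 425.
Cairo: row 0.00–144.36 (AQI 0–60). (60−0)·(110.44−0.00)/(144.36−0.00) + 0 = 60·110.44/144.36 + 0 ≈ 45.90 → 46.
Kathmandu 390.30: bracket 339.18–411.38 → index 181–240; slope 59/72.20, offset 51.12.
AQI = 181 + 59/72.20·51.12 ≈ 222.77 ⇒ 223.
Pittsburgh: 422.77 lies in 411.39–464.02, so I_lo=241, I_hi=360, C_lo=411.39, C_hi=464.02.
(360−241)/(464.02−411.39) × (422.77−411.39) + 241 = 119/52.63 × 11.38 + 241 ≈ 266.73 → 267.
AQIs: Fresno=425, Cairo=46, Kathmandu=223, Pittsburgh=267. Sum = 425 + 46 + 223 + 267 = 961.

961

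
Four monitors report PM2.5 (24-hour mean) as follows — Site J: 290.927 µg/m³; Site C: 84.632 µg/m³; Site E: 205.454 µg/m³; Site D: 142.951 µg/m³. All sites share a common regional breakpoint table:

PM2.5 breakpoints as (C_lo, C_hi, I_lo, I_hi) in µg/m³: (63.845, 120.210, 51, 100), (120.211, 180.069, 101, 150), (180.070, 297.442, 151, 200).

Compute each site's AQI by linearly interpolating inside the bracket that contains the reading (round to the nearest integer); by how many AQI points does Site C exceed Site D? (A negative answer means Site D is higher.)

Site J: row 180.070–297.442 (AQI 151–200). (200−151)·(290.927−180.070)/(297.442−180.070) + 151 = 49·110.857/117.372 + 151 ≈ 197.28 → 197.
Site C: 84.632 ∈ [63.845, 120.210] ↔ index [51, 100].
51 + (84.632−63.845)·(100−51)/(120.210−63.845) = 51 + 20.787·49/56.365 ≈ 69.07, so AQI = 69.
Site E: 205.454 ∈ [180.070, 297.442] ↔ index [151, 200].
151 + (205.454−180.070)·(200−151)/(297.442−180.070) = 151 + 25.384·49/117.372 ≈ 161.60, so AQI = 162.
Site D 142.951: bracket 120.211–180.069 → index 101–150; slope 49/59.858, offset 22.740.
AQI = 101 + 49/59.858·22.740 ≈ 119.62 ⇒ 120.
AQIs: Site J=197, Site C=69, Site E=162, Site D=120. Site C (69) − Site D (120) = -51.

-51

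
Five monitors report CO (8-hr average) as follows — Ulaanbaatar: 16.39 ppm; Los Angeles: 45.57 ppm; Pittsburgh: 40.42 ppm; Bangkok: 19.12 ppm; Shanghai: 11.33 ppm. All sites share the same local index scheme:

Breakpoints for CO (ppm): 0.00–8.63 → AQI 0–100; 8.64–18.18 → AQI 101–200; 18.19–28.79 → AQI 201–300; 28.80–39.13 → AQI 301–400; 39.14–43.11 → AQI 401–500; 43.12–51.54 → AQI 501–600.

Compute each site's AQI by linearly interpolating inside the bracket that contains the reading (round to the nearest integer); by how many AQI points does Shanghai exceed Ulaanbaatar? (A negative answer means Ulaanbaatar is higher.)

Ulaanbaatar 16.39: bracket 8.64–18.18 → index 101–200; slope 99/9.54, offset 7.75.
AQI = 101 + 99/9.54·7.75 ≈ 181.42 ⇒ 181.
Los Angeles: 45.57 lies in 43.12–51.54, so I_lo=501, I_hi=600, C_lo=43.12, C_hi=51.54.
(600−501)/(51.54−43.12) × (45.57−43.12) + 501 = 99/8.42 × 2.45 + 501 ≈ 529.81 → 530.
Pittsburgh 40.42: bracket 39.14–43.11 → index 401–500; slope 99/3.97, offset 1.28.
AQI = 401 + 99/3.97·1.28 ≈ 432.92 ⇒ 433.
Bangkok 19.12: bracket 18.19–28.79 → index 201–300; slope 99/10.60, offset 0.93.
AQI = 201 + 99/10.60·0.93 ≈ 209.69 ⇒ 210.
Shanghai: 11.33 ∈ [8.64, 18.18] ↔ index [101, 200].
101 + (11.33−8.64)·(200−101)/(18.18−8.64) = 101 + 2.69·99/9.54 ≈ 128.92, so AQI = 129.
AQIs: Ulaanbaatar=181, Los Angeles=530, Pittsburgh=433, Bangkok=210, Shanghai=129. Shanghai (129) − Ulaanbaatar (181) = -52.

-52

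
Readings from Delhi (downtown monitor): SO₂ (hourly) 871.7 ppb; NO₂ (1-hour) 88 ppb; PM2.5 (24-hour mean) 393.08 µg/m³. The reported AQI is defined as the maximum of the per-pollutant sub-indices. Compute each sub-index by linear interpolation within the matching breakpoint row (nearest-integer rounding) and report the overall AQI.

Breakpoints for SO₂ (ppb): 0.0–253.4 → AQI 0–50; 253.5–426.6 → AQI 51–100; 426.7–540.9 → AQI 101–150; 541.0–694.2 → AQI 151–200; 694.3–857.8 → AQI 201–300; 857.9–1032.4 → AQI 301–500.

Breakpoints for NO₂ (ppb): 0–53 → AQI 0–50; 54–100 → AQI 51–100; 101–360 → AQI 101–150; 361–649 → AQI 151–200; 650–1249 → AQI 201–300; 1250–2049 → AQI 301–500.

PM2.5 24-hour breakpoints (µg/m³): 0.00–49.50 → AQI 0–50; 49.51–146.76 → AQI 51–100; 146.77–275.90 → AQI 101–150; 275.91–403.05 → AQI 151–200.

SO₂: 871.7 lies in 857.9–1032.4, so I_lo=301, I_hi=500, C_lo=857.9, C_hi=1032.4.
(500−301)/(1032.4−857.9) × (871.7−857.9) + 301 = 199/174.5 × 13.8 + 301 ≈ 316.74 → 317.
NO₂: 88 ∈ [54, 100] ↔ index [51, 100].
51 + (88−54)·(100−51)/(100−54) = 51 + 34·49/46 ≈ 87.22, so AQI = 87.
PM2.5: 393.08 lies in 275.91–403.05, so I_lo=151, I_hi=200, C_lo=275.91, C_hi=403.05.
(200−151)/(403.05−275.91) × (393.08−275.91) + 151 = 49/127.14 × 117.17 + 151 ≈ 196.16 → 196.
Sub-indices: SO₂→317, NO₂→87, PM2.5→196. Overall AQI = max = 317; dominant pollutant is SO₂.

317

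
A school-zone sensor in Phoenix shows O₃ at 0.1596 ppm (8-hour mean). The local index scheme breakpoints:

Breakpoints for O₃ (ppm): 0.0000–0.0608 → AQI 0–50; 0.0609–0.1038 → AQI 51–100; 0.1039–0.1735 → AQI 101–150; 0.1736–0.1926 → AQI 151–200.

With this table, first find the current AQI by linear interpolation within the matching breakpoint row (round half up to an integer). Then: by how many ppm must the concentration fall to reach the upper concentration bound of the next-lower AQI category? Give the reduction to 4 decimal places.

0.0558

O₃ 0.1596: bracket 0.1039–0.1735 → index 101–150; slope 49/0.0696, offset 0.0557.
AQI = 101 + 49/0.0696·0.0557 ≈ 140.21 ⇒ 140.
Current AQI 140 is in the Unhealthy for Sensitive Groups range (101–150). The next-lower category tops out at AQI 100, whose upper concentration bound is 0.1038 ppm.
Reduction needed = 0.1596 − 0.1038 = 0.0558 ppm.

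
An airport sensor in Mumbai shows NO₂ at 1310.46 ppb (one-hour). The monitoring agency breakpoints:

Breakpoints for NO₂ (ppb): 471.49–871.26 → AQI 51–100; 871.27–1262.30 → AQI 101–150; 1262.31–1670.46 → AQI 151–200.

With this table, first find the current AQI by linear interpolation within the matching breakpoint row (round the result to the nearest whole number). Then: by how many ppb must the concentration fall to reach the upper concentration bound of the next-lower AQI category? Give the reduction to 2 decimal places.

NO₂: 1310.46 ∈ [1262.31, 1670.46] ↔ index [151, 200].
151 + (1310.46−1262.31)·(200−151)/(1670.46−1262.31) = 151 + 48.15·49/408.15 ≈ 156.78, so AQI = 157.
Current AQI 157 is in the Unhealthy range (151–200). The next-lower category tops out at AQI 150, whose upper concentration bound is 1262.30 ppb.
Reduction needed = 1310.46 − 1262.30 = 48.16 ppb.

48.16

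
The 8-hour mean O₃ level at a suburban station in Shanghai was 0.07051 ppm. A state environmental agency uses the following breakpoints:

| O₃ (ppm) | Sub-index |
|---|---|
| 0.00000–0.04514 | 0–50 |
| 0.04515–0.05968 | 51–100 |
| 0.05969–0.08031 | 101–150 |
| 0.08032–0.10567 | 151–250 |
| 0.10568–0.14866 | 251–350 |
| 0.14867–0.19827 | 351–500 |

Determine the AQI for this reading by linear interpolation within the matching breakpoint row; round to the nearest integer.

O₃: 0.07051 ∈ [0.05969, 0.08031] ↔ index [101, 150].
101 + (0.07051−0.05969)·(150−101)/(0.08031−0.05969) = 101 + 0.01082·49/0.02062 ≈ 126.71, so AQI = 127.

127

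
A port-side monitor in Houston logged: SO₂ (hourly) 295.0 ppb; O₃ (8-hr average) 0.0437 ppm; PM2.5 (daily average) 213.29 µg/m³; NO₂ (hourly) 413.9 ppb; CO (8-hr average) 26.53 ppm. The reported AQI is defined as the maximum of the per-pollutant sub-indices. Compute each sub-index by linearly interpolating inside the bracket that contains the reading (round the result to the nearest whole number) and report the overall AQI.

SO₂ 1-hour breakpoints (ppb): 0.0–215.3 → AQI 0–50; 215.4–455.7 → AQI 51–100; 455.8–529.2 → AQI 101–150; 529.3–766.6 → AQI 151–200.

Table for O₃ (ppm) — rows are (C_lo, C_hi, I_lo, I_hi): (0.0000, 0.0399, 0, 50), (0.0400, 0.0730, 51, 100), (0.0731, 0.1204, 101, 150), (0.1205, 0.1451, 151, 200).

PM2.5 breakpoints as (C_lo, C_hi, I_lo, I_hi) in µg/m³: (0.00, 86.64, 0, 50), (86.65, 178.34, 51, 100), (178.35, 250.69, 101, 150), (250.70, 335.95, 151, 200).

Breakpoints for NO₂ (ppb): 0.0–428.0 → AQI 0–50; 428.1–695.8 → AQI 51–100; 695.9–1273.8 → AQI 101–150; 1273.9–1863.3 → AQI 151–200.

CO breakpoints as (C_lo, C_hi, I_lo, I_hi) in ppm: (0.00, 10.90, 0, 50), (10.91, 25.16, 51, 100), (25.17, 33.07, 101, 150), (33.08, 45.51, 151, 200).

SO₂: 295.0 ∈ [215.4, 455.7] ↔ index [51, 100].
51 + (295.0−215.4)·(100−51)/(455.7−215.4) = 51 + 79.6·49/240.3 ≈ 67.23, so AQI = 67.
O₃: 0.0437 ∈ [0.0400, 0.0730] ↔ index [51, 100].
51 + (0.0437−0.0400)·(100−51)/(0.0730−0.0400) = 51 + 0.0037·49/0.0330 ≈ 56.49, so AQI = 56.
PM2.5: 213.29 ∈ [178.35, 250.69] ↔ index [101, 150].
101 + (213.29−178.35)·(150−101)/(250.69−178.35) = 101 + 34.94·49/72.34 ≈ 124.67, so AQI = 125.
NO₂: 413.9 ∈ [0.0, 428.0] ↔ index [0, 50].
0 + (413.9−0.0)·(50−0)/(428.0−0.0) = 0 + 413.9·50/428.0 ≈ 48.35, so AQI = 48.
CO 26.53: bracket 25.17–33.07 → index 101–150; slope 49/7.90, offset 1.36.
AQI = 101 + 49/7.90·1.36 ≈ 109.44 ⇒ 109.
Sub-indices: SO₂→67, O₃→56, PM2.5→125, NO₂→48, CO→109. Overall AQI = max = 125; dominant pollutant is PM2.5.

125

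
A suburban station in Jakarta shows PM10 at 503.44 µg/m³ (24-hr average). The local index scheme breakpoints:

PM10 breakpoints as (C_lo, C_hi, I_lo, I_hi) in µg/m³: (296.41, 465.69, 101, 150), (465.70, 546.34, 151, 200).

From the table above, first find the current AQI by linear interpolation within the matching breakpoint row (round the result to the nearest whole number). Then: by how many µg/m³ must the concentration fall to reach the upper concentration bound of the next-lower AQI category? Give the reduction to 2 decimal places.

37.75

PM10: 503.44 lies in 465.70–546.34, so I_lo=151, I_hi=200, C_lo=465.70, C_hi=546.34.
(200−151)/(546.34−465.70) × (503.44−465.70) + 151 = 49/80.64 × 37.74 + 151 ≈ 173.93 → 174.
Current AQI 174 is in the Unhealthy range (151–200). The next-lower category tops out at AQI 150, whose upper concentration bound is 465.69 µg/m³.
Reduction needed = 503.44 − 465.69 = 37.75 µg/m³.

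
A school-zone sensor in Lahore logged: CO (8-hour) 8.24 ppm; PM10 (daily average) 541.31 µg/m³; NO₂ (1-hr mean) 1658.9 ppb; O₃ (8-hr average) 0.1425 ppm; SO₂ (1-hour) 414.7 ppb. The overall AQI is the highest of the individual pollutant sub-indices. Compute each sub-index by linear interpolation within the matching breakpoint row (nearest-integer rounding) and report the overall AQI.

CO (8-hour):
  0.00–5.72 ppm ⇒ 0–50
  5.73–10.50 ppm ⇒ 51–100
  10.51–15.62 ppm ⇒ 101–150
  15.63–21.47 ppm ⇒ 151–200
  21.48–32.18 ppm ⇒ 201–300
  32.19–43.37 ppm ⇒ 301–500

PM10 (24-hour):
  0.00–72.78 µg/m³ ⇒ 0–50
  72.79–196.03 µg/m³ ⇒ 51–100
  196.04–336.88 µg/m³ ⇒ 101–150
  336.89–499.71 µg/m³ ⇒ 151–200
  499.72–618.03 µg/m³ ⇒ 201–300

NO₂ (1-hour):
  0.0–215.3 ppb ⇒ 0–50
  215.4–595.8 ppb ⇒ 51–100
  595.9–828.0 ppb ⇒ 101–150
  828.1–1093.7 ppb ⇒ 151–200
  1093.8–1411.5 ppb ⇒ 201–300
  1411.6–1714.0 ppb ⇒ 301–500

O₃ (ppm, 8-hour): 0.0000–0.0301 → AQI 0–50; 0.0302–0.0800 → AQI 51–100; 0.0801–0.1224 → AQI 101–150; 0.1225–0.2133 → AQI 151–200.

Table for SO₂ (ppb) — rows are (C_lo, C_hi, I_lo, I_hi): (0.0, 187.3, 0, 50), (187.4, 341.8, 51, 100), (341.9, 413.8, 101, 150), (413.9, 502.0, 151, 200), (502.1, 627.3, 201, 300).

464

CO: 8.24 ∈ [5.73, 10.50] ↔ index [51, 100].
51 + (8.24−5.73)·(100−51)/(10.50−5.73) = 51 + 2.51·49/4.77 ≈ 76.78, so AQI = 77.
PM10 541.31: bracket 499.72–618.03 → index 201–300; slope 99/118.31, offset 41.59.
AQI = 201 + 99/118.31·41.59 ≈ 235.80 ⇒ 236.
NO₂ 1658.9: bracket 1411.6–1714.0 → index 301–500; slope 199/302.4, offset 247.3.
AQI = 301 + 199/302.4·247.3 ≈ 463.74 ⇒ 464.
O₃: 0.1425 lies in 0.1225–0.2133, so I_lo=151, I_hi=200, C_lo=0.1225, C_hi=0.2133.
(200−151)/(0.2133−0.1225) × (0.1425−0.1225) + 151 = 49/0.0908 × 0.0200 + 151 ≈ 161.79 → 162.
SO₂: 414.7 lies in 413.9–502.0, so I_lo=151, I_hi=200, C_lo=413.9, C_hi=502.0.
(200−151)/(502.0−413.9) × (414.7−413.9) + 151 = 49/88.1 × 0.8 + 151 ≈ 151.44 → 151.
Sub-indices: CO→77, PM10→236, NO₂→464, O₃→162, SO₂→151. Overall AQI = max = 464; dominant pollutant is NO₂.
AQI 464: Hazardous.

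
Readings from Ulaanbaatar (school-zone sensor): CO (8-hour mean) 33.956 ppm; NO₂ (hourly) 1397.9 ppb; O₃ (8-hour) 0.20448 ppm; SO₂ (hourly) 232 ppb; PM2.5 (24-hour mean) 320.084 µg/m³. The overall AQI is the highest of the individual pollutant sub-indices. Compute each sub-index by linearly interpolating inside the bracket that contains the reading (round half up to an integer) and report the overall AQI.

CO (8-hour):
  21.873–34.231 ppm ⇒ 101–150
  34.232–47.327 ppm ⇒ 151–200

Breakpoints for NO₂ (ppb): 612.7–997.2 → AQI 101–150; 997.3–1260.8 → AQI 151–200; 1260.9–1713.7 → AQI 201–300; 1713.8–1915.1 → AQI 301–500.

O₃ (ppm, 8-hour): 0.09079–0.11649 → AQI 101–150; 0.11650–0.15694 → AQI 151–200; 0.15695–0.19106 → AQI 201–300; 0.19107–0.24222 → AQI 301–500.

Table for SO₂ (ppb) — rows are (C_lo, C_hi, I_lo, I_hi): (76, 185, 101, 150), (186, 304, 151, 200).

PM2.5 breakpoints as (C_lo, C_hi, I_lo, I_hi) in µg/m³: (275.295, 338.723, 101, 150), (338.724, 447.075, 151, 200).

CO: 33.956 ∈ [21.873, 34.231] ↔ index [101, 150].
101 + (33.956−21.873)·(150−101)/(34.231−21.873) = 101 + 12.083·49/12.358 ≈ 148.91, so AQI = 149.
NO₂: row 1260.9–1713.7 (AQI 201–300). (300−201)·(1397.9−1260.9)/(1713.7−1260.9) + 201 = 99·137.0/452.8 + 201 ≈ 230.95 → 231.
O₃: row 0.19107–0.24222 (AQI 301–500). (500−301)·(0.20448−0.19107)/(0.24222−0.19107) + 301 = 199·0.01341/0.05115 + 301 ≈ 353.17 → 353.
SO₂: row 186–304 (AQI 151–200). (200−151)·(232−186)/(304−186) + 151 = 49·46/118 + 151 ≈ 170.10 → 170.
PM2.5: 320.084 lies in 275.295–338.723, so I_lo=101, I_hi=150, C_lo=275.295, C_hi=338.723.
(150−101)/(338.723−275.295) × (320.084−275.295) + 101 = 49/63.428 × 44.789 + 101 ≈ 135.60 → 136.
Sub-indices: CO→149, NO₂→231, O₃→353, SO₂→170, PM2.5→136. Overall AQI = max = 353; dominant pollutant is O₃.
AQI 353: Hazardous.

353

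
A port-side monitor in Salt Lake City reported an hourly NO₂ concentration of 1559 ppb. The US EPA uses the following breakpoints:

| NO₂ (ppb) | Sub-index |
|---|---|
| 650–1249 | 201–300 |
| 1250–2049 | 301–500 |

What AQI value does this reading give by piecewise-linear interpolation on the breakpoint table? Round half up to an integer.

378

NO₂: 1559 lies in 1250–2049, so I_lo=301, I_hi=500, C_lo=1250, C_hi=2049.
(500−301)/(2049−1250) × (1559−1250) + 301 = 199/799 × 309 + 301 ≈ 377.96 → 378.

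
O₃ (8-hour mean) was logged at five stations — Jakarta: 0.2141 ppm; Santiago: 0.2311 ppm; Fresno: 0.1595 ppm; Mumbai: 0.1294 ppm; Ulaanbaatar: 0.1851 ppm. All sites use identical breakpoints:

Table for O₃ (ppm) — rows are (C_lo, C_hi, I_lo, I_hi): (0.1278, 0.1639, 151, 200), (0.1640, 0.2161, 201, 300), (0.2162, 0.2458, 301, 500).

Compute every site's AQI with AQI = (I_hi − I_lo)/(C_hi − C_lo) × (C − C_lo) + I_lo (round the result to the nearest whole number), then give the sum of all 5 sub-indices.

1285

Jakarta: 0.2141 lies in 0.1640–0.2161, so I_lo=201, I_hi=300, C_lo=0.1640, C_hi=0.2161.
(300−201)/(0.2161−0.1640) × (0.2141−0.1640) + 201 = 99/0.0521 × 0.0501 + 201 ≈ 296.20 → 296.
Santiago: 0.2311 lies in 0.2162–0.2458, so I_lo=301, I_hi=500, C_lo=0.2162, C_hi=0.2458.
(500−301)/(0.2458−0.2162) × (0.2311−0.2162) + 301 = 199/0.0296 × 0.0149 + 301 ≈ 401.17 → 401.
Fresno: 0.1595 lies in 0.1278–0.1639, so I_lo=151, I_hi=200, C_lo=0.1278, C_hi=0.1639.
(200−151)/(0.1639−0.1278) × (0.1595−0.1278) + 151 = 49/0.0361 × 0.0317 + 151 ≈ 194.03 → 194.
Mumbai: 0.1294 lies in 0.1278–0.1639, so I_lo=151, I_hi=200, C_lo=0.1278, C_hi=0.1639.
(200−151)/(0.1639−0.1278) × (0.1294−0.1278) + 151 = 49/0.0361 × 0.0016 + 151 ≈ 153.17 → 153.
Ulaanbaatar 0.1851: bracket 0.1640–0.2161 → index 201–300; slope 99/0.0521, offset 0.0211.
AQI = 201 + 99/0.0521·0.0211 ≈ 241.09 ⇒ 241.
AQIs: Jakarta=296, Santiago=401, Fresno=194, Mumbai=153, Ulaanbaatar=241. Sum = 296 + 401 + 194 + 153 + 241 = 1285.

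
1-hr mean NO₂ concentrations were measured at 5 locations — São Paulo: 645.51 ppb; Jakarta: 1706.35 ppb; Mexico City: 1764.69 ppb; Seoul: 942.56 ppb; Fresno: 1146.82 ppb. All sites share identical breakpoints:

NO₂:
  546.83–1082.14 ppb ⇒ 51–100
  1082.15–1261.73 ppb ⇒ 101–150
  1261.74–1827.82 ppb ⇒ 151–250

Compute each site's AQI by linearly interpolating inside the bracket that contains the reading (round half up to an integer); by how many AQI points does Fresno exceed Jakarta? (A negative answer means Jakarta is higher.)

São Paulo 645.51: bracket 546.83–1082.14 → index 51–100; slope 49/535.31, offset 98.68.
AQI = 51 + 49/535.31·98.68 ≈ 60.03 ⇒ 60.
Jakarta: 1706.35 lies in 1261.74–1827.82, so I_lo=151, I_hi=250, C_lo=1261.74, C_hi=1827.82.
(250−151)/(1827.82−1261.74) × (1706.35−1261.74) + 151 = 99/566.08 × 444.61 + 151 ≈ 228.76 → 229.
Mexico City: 1764.69 ∈ [1261.74, 1827.82] ↔ index [151, 250].
151 + (1764.69−1261.74)·(250−151)/(1827.82−1261.74) = 151 + 502.95·99/566.08 ≈ 238.96, so AQI = 239.
Seoul: 942.56 ∈ [546.83, 1082.14] ↔ index [51, 100].
51 + (942.56−546.83)·(100−51)/(1082.14−546.83) = 51 + 395.73·49/535.31 ≈ 87.22, so AQI = 87.
Fresno 1146.82: bracket 1082.15–1261.73 → index 101–150; slope 49/179.58, offset 64.67.
AQI = 101 + 49/179.58·64.67 ≈ 118.65 ⇒ 119.
AQIs: São Paulo=60, Jakarta=229, Mexico City=239, Seoul=87, Fresno=119. Fresno (119) − Jakarta (229) = -110.

-110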